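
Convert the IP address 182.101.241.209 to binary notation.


182 = 10110110
101 = 01100101
241 = 11110001
209 = 11010001
Binary: 10110110.01100101.11110001.11010001


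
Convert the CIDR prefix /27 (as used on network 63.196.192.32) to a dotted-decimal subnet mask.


/27 means 27 network bits, 5 host bits
Binary: 11111111111111111111111111100000
Mask: 255.255.255.224


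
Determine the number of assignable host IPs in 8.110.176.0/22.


Host bits = 32 - 22 = 10
Total addresses = 2^10 = 1024
Usable = total - 2 (network and broadcast)
Usable hosts: 1022


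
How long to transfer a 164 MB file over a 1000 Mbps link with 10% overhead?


Effective throughput = 1000 * (1 - 10/100) = 900 Mbps
File size in Mb = 164 * 8 = 1312 Mb
Time = 1312 / 900
Time = 1.4578 seconds


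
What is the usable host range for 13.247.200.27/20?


Network: 13.247.192.0
Broadcast: 13.247.207.255
First usable = network + 1
Last usable = broadcast - 1
Range: 13.247.192.1 to 13.247.207.254


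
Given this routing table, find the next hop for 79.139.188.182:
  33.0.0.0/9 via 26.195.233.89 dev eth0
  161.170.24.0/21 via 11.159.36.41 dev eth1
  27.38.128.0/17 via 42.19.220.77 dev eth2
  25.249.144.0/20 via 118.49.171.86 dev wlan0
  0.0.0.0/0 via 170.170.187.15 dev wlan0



Longest prefix match for 79.139.188.182:
  /9 33.0.0.0: no
  /21 161.170.24.0: no
  /17 27.38.128.0: no
  /20 25.249.144.0: no
  /0 0.0.0.0: MATCH
Selected: next-hop 170.170.187.15 via wlan0 (matched /0)


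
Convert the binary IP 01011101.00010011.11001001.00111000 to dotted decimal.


01011101 = 93
00010011 = 19
11001001 = 201
00111000 = 56
IP: 93.19.201.56


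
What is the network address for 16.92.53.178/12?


IP:   00010000.01011100.00110101.10110010
Mask: 11111111.11110000.00000000.00000000
AND operation:
Net:  00010000.01010000.00000000.00000000
Network: 16.80.0.0/12


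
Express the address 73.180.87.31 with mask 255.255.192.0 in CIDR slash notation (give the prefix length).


Binary: 11111111.11111111.11000000.00000000
Count leading 1s
Prefix: /18


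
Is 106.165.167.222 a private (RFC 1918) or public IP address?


RFC 1918 private ranges:
  10.0.0.0/8 (10.0.0.0 - 10.255.255.255)
  172.16.0.0/12 (172.16.0.0 - 172.31.255.255)
  192.168.0.0/16 (192.168.0.0 - 192.168.255.255)
Public (not in any RFC 1918 range)


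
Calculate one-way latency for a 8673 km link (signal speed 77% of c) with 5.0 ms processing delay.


Speed = 0.77 * 3e5 km/s = 231000 km/s
Propagation delay = 8673 / 231000 = 0.0375 s = 37.5455 ms
Processing delay = 5.0 ms
Total one-way latency = 42.5455 ms


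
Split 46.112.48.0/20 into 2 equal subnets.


New prefix = 20 + 1 = 21
Each subnet has 2048 addresses
  46.112.48.0/21
  46.112.56.0/21
Subnets: 46.112.48.0/21, 46.112.56.0/21


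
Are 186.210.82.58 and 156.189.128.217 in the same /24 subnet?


Mask: 255.255.255.0
186.210.82.58 AND mask = 186.210.82.0
156.189.128.217 AND mask = 156.189.128.0
No, different subnets (186.210.82.0 vs 156.189.128.0)


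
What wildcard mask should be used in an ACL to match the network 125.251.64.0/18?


Subnet mask: 255.255.192.0
Wildcard = 255.255.255.255 - subnet mask
255 - 255 = 0
255 - 255 = 0
255 - 192 = 63
255 - 0 = 255
Wildcard: 0.0.63.255


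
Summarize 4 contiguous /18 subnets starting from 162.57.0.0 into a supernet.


Original prefix: /18
Number of subnets: 4 = 2^2
New prefix = 18 - 2 = 16
Supernet: 162.57.0.0/16


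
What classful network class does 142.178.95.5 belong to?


First octet: 142
Binary: 10001110
10xxxxxx -> Class B (128-191)
Class B, default mask 255.255.0.0 (/16)


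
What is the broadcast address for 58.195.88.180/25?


Network: 58.195.88.128/25
Host bits = 7
Set all host bits to 1:
Broadcast: 58.195.88.255


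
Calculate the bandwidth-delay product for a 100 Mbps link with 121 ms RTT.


BDP = bandwidth * RTT
= 100 Mbps * 121 ms
= 100 * 1e6 * 121 / 1000 bits
= 12100000 bits
= 1512500 bytes
= 1477.0508 KB
BDP = 12100000 bits (1512500 bytes)


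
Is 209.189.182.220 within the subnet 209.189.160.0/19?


Subnet network: 209.189.160.0
Test IP AND mask: 209.189.160.0
Yes, 209.189.182.220 is in 209.189.160.0/19


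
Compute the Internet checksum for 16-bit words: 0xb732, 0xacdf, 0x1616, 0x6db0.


Sum all words (with carry folding):
+ 0xb732 = 0xb732
+ 0xacdf = 0x6412
+ 0x1616 = 0x7a28
+ 0x6db0 = 0xe7d8
One's complement: ~0xe7d8
Checksum = 0x1827


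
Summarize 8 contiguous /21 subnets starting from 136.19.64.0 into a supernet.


Original prefix: /21
Number of subnets: 8 = 2^3
New prefix = 21 - 3 = 18
Supernet: 136.19.64.0/18


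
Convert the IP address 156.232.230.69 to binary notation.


156 = 10011100
232 = 11101000
230 = 11100110
69 = 01000101
Binary: 10011100.11101000.11100110.01000101


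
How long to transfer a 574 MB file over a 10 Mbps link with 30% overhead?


Effective throughput = 10 * (1 - 30/100) = 7 Mbps
File size in Mb = 574 * 8 = 4592 Mb
Time = 4592 / 7
Time = 656 seconds


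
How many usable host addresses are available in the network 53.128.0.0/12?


Host bits = 32 - 12 = 20
Total addresses = 2^20 = 1048576
Usable = total - 2 (network and broadcast)
Usable hosts: 1048574


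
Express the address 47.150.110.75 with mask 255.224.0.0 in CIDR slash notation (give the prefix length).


Binary: 11111111.11100000.00000000.00000000
Count leading 1s
Prefix: /11


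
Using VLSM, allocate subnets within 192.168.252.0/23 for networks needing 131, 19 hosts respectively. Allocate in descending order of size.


131 hosts -> /24 (254 usable): 192.168.252.0/24
19 hosts -> /27 (30 usable): 192.168.253.0/27
Allocation: 192.168.252.0/24 (131 hosts, 254 usable); 192.168.253.0/27 (19 hosts, 30 usable)


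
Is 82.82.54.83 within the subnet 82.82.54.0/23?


Subnet network: 82.82.54.0
Test IP AND mask: 82.82.54.0
Yes, 82.82.54.83 is in 82.82.54.0/23


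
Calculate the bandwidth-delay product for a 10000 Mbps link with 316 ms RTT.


BDP = bandwidth * RTT
= 10000 Mbps * 316 ms
= 10000 * 1e6 * 316 / 1000 bits
= 3160000000 bits
= 395000000 bytes
= 385742.1875 KB
BDP = 3160000000 bits (395000000 bytes)


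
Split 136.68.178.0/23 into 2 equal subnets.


New prefix = 23 + 1 = 24
Each subnet has 256 addresses
  136.68.178.0/24
  136.68.179.0/24
Subnets: 136.68.178.0/24, 136.68.179.0/24


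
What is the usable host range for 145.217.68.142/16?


Network: 145.217.0.0
Broadcast: 145.217.255.255
First usable = network + 1
Last usable = broadcast - 1
Range: 145.217.0.1 to 145.217.255.254


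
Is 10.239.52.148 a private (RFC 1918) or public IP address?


RFC 1918 private ranges:
  10.0.0.0/8 (10.0.0.0 - 10.255.255.255)
  172.16.0.0/12 (172.16.0.0 - 172.31.255.255)
  192.168.0.0/16 (192.168.0.0 - 192.168.255.255)
Private (in 10.0.0.0/8)


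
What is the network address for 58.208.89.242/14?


IP:   00111010.11010000.01011001.11110010
Mask: 11111111.11111100.00000000.00000000
AND operation:
Net:  00111010.11010000.00000000.00000000
Network: 58.208.0.0/14


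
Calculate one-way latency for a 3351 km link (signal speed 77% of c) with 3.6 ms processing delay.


Speed = 0.77 * 3e5 km/s = 231000 km/s
Propagation delay = 3351 / 231000 = 0.0145 s = 14.5065 ms
Processing delay = 3.6 ms
Total one-way latency = 18.1065 ms


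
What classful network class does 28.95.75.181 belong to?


First octet: 28
Binary: 00011100
0xxxxxxx -> Class A (1-126)
Class A, default mask 255.0.0.0 (/8)


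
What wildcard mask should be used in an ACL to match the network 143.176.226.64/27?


Subnet mask: 255.255.255.224
Wildcard = 255.255.255.255 - subnet mask
255 - 255 = 0
255 - 255 = 0
255 - 255 = 0
255 - 224 = 31
Wildcard: 0.0.0.31


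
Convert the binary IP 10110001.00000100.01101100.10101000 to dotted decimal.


10110001 = 177
00000100 = 4
01101100 = 108
10101000 = 168
IP: 177.4.108.168


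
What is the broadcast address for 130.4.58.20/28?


Network: 130.4.58.16/28
Host bits = 4
Set all host bits to 1:
Broadcast: 130.4.58.31


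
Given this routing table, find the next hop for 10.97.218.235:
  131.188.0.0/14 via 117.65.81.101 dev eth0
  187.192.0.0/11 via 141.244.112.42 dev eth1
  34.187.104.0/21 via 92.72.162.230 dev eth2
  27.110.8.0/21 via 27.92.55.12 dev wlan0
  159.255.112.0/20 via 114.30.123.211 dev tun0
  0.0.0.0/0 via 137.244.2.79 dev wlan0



Longest prefix match for 10.97.218.235:
  /14 131.188.0.0: no
  /11 187.192.0.0: no
  /21 34.187.104.0: no
  /21 27.110.8.0: no
  /20 159.255.112.0: no
  /0 0.0.0.0: MATCH
Selected: next-hop 137.244.2.79 via wlan0 (matched /0)


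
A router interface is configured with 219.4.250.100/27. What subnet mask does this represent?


/27 means 27 network bits, 5 host bits
Binary: 11111111111111111111111111100000
Mask: 255.255.255.224


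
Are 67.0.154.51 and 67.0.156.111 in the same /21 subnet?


Mask: 255.255.248.0
67.0.154.51 AND mask = 67.0.152.0
67.0.156.111 AND mask = 67.0.152.0
Yes, same subnet (67.0.152.0)


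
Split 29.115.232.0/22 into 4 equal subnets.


New prefix = 22 + 2 = 24
Each subnet has 256 addresses
  29.115.232.0/24
  29.115.233.0/24
  29.115.234.0/24
  29.115.235.0/24
Subnets: 29.115.232.0/24, 29.115.233.0/24, 29.115.234.0/24, 29.115.235.0/24


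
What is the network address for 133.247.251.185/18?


IP:   10000101.11110111.11111011.10111001
Mask: 11111111.11111111.11000000.00000000
AND operation:
Net:  10000101.11110111.11000000.00000000
Network: 133.247.192.0/18


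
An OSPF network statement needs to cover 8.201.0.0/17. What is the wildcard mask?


Subnet mask: 255.255.128.0
Wildcard = 255.255.255.255 - subnet mask
255 - 255 = 0
255 - 255 = 0
255 - 128 = 127
255 - 0 = 255
Wildcard: 0.0.127.255


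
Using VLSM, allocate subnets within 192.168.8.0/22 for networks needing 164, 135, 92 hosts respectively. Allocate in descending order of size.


164 hosts -> /24 (254 usable): 192.168.8.0/24
135 hosts -> /24 (254 usable): 192.168.9.0/24
92 hosts -> /25 (126 usable): 192.168.10.0/25
Allocation: 192.168.8.0/24 (164 hosts, 254 usable); 192.168.9.0/24 (135 hosts, 254 usable); 192.168.10.0/25 (92 hosts, 126 usable)


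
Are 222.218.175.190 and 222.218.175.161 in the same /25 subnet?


Mask: 255.255.255.128
222.218.175.190 AND mask = 222.218.175.128
222.218.175.161 AND mask = 222.218.175.128
Yes, same subnet (222.218.175.128)


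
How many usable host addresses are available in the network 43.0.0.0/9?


Host bits = 32 - 9 = 23
Total addresses = 2^23 = 8388608
Usable = total - 2 (network and broadcast)
Usable hosts: 8388606


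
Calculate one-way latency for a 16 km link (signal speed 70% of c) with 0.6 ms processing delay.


Speed = 0.7 * 3e5 km/s = 210000 km/s
Propagation delay = 16 / 210000 = 0.0001 s = 0.0762 ms
Processing delay = 0.6 ms
Total one-way latency = 0.6762 ms


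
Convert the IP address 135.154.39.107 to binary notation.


135 = 10000111
154 = 10011010
39 = 00100111
107 = 01101011
Binary: 10000111.10011010.00100111.01101011


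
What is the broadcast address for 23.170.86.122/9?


Network: 23.128.0.0/9
Host bits = 23
Set all host bits to 1:
Broadcast: 23.255.255.255


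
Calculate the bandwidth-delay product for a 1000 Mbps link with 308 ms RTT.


BDP = bandwidth * RTT
= 1000 Mbps * 308 ms
= 1000 * 1e6 * 308 / 1000 bits
= 308000000 bits
= 38500000 bytes
= 37597.6562 KB
BDP = 308000000 bits (38500000 bytes)


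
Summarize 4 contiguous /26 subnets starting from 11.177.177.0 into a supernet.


Original prefix: /26
Number of subnets: 4 = 2^2
New prefix = 26 - 2 = 24
Supernet: 11.177.177.0/24


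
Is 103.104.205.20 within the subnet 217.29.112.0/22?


Subnet network: 217.29.112.0
Test IP AND mask: 103.104.204.0
No, 103.104.205.20 is not in 217.29.112.0/22


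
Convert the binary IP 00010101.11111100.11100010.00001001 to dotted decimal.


00010101 = 21
11111100 = 252
11100010 = 226
00001001 = 9
IP: 21.252.226.9


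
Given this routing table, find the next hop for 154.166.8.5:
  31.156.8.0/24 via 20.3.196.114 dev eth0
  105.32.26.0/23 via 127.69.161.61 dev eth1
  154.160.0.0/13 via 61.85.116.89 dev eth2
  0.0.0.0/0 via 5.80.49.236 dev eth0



Longest prefix match for 154.166.8.5:
  /24 31.156.8.0: no
  /23 105.32.26.0: no
  /13 154.160.0.0: MATCH
  /0 0.0.0.0: MATCH
Selected: next-hop 61.85.116.89 via eth2 (matched /13)


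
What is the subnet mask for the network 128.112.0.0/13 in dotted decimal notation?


/13 means 13 network bits, 19 host bits
Binary: 11111111111110000000000000000000
Mask: 255.248.0.0


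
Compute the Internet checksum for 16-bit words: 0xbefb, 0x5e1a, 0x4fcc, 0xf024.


Sum all words (with carry folding):
+ 0xbefb = 0xbefb
+ 0x5e1a = 0x1d16
+ 0x4fcc = 0x6ce2
+ 0xf024 = 0x5d07
One's complement: ~0x5d07
Checksum = 0xa2f8


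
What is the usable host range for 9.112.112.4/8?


Network: 9.0.0.0
Broadcast: 9.255.255.255
First usable = network + 1
Last usable = broadcast - 1
Range: 9.0.0.1 to 9.255.255.254


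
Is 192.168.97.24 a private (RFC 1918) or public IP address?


RFC 1918 private ranges:
  10.0.0.0/8 (10.0.0.0 - 10.255.255.255)
  172.16.0.0/12 (172.16.0.0 - 172.31.255.255)
  192.168.0.0/16 (192.168.0.0 - 192.168.255.255)
Private (in 192.168.0.0/16)


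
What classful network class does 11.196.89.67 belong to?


First octet: 11
Binary: 00001011
0xxxxxxx -> Class A (1-126)
Class A, default mask 255.0.0.0 (/8)


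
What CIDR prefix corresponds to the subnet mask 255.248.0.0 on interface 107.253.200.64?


Binary: 11111111.11111000.00000000.00000000
Count leading 1s
Prefix: /13


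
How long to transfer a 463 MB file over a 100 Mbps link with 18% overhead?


Effective throughput = 100 * (1 - 18/100) = 82 Mbps
File size in Mb = 463 * 8 = 3704 Mb
Time = 3704 / 82
Time = 45.1707 seconds


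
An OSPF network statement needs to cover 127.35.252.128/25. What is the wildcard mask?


Subnet mask: 255.255.255.128
Wildcard = 255.255.255.255 - subnet mask
255 - 255 = 0
255 - 255 = 0
255 - 255 = 0
255 - 128 = 127
Wildcard: 0.0.0.127


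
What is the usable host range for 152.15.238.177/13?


Network: 152.8.0.0
Broadcast: 152.15.255.255
First usable = network + 1
Last usable = broadcast - 1
Range: 152.8.0.1 to 152.15.255.254


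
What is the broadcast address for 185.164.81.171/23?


Network: 185.164.80.0/23
Host bits = 9
Set all host bits to 1:
Broadcast: 185.164.81.255


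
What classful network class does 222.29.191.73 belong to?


First octet: 222
Binary: 11011110
110xxxxx -> Class C (192-223)
Class C, default mask 255.255.255.0 (/24)


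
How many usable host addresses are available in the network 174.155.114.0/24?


Host bits = 32 - 24 = 8
Total addresses = 2^8 = 256
Usable = total - 2 (network and broadcast)
Usable hosts: 254


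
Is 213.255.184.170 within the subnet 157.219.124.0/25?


Subnet network: 157.219.124.0
Test IP AND mask: 213.255.184.128
No, 213.255.184.170 is not in 157.219.124.0/25


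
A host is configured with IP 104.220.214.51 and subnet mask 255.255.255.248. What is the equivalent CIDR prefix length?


Binary: 11111111.11111111.11111111.11111000
Count leading 1s
Prefix: /29


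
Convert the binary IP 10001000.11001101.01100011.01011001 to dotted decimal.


10001000 = 136
11001101 = 205
01100011 = 99
01011001 = 89
IP: 136.205.99.89


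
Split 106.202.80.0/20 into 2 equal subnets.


New prefix = 20 + 1 = 21
Each subnet has 2048 addresses
  106.202.80.0/21
  106.202.88.0/21
Subnets: 106.202.80.0/21, 106.202.88.0/21


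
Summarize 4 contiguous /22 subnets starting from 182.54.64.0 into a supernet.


Original prefix: /22
Number of subnets: 4 = 2^2
New prefix = 22 - 2 = 20
Supernet: 182.54.64.0/20


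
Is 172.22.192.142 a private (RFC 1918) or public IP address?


RFC 1918 private ranges:
  10.0.0.0/8 (10.0.0.0 - 10.255.255.255)
  172.16.0.0/12 (172.16.0.0 - 172.31.255.255)
  192.168.0.0/16 (192.168.0.0 - 192.168.255.255)
Private (in 172.16.0.0/12)


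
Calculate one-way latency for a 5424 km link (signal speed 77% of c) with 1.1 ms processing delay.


Speed = 0.77 * 3e5 km/s = 231000 km/s
Propagation delay = 5424 / 231000 = 0.0235 s = 23.4805 ms
Processing delay = 1.1 ms
Total one-way latency = 24.5805 ms


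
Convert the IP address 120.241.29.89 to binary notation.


120 = 01111000
241 = 11110001
29 = 00011101
89 = 01011001
Binary: 01111000.11110001.00011101.01011001


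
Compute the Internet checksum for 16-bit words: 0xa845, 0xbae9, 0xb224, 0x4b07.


Sum all words (with carry folding):
+ 0xa845 = 0xa845
+ 0xbae9 = 0x632f
+ 0xb224 = 0x1554
+ 0x4b07 = 0x605b
One's complement: ~0x605b
Checksum = 0x9fa4


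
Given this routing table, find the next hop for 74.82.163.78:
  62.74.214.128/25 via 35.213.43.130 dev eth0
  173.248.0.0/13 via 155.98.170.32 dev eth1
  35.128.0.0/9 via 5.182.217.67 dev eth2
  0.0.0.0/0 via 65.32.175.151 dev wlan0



Longest prefix match for 74.82.163.78:
  /25 62.74.214.128: no
  /13 173.248.0.0: no
  /9 35.128.0.0: no
  /0 0.0.0.0: MATCH
Selected: next-hop 65.32.175.151 via wlan0 (matched /0)


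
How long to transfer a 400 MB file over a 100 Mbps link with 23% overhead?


Effective throughput = 100 * (1 - 23/100) = 77 Mbps
File size in Mb = 400 * 8 = 3200 Mb
Time = 3200 / 77
Time = 41.5584 seconds


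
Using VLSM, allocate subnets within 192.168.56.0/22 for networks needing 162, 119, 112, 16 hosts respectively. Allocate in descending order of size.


162 hosts -> /24 (254 usable): 192.168.56.0/24
119 hosts -> /25 (126 usable): 192.168.57.0/25
112 hosts -> /25 (126 usable): 192.168.57.128/25
16 hosts -> /27 (30 usable): 192.168.58.0/27
Allocation: 192.168.56.0/24 (162 hosts, 254 usable); 192.168.57.0/25 (119 hosts, 126 usable); 192.168.57.128/25 (112 hosts, 126 usable); 192.168.58.0/27 (16 hosts, 30 usable)


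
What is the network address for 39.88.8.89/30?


IP:   00100111.01011000.00001000.01011001
Mask: 11111111.11111111.11111111.11111100
AND operation:
Net:  00100111.01011000.00001000.01011000
Network: 39.88.8.88/30


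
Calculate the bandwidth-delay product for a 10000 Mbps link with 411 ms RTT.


BDP = bandwidth * RTT
= 10000 Mbps * 411 ms
= 10000 * 1e6 * 411 / 1000 bits
= 4110000000 bits
= 513750000 bytes
= 501708.9844 KB
BDP = 4110000000 bits (513750000 bytes)


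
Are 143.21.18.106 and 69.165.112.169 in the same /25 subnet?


Mask: 255.255.255.128
143.21.18.106 AND mask = 143.21.18.0
69.165.112.169 AND mask = 69.165.112.128
No, different subnets (143.21.18.0 vs 69.165.112.128)


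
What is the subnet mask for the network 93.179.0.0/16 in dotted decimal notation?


/16 means 16 network bits, 16 host bits
Binary: 11111111111111110000000000000000
Mask: 255.255.0.0


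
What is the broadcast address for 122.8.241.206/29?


Network: 122.8.241.200/29
Host bits = 3
Set all host bits to 1:
Broadcast: 122.8.241.207


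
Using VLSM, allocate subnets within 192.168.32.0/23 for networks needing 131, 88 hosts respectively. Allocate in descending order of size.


131 hosts -> /24 (254 usable): 192.168.32.0/24
88 hosts -> /25 (126 usable): 192.168.33.0/25
Allocation: 192.168.32.0/24 (131 hosts, 254 usable); 192.168.33.0/25 (88 hosts, 126 usable)


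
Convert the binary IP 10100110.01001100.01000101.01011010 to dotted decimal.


10100110 = 166
01001100 = 76
01000101 = 69
01011010 = 90
IP: 166.76.69.90


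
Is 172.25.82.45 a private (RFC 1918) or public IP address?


RFC 1918 private ranges:
  10.0.0.0/8 (10.0.0.0 - 10.255.255.255)
  172.16.0.0/12 (172.16.0.0 - 172.31.255.255)
  192.168.0.0/16 (192.168.0.0 - 192.168.255.255)
Private (in 172.16.0.0/12)


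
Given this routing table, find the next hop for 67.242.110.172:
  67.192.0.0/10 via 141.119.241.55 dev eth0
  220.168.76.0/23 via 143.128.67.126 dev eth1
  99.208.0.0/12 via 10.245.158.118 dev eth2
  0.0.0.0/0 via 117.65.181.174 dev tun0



Longest prefix match for 67.242.110.172:
  /10 67.192.0.0: MATCH
  /23 220.168.76.0: no
  /12 99.208.0.0: no
  /0 0.0.0.0: MATCH
Selected: next-hop 141.119.241.55 via eth0 (matched /10)


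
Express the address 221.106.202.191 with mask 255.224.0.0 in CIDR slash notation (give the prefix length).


Binary: 11111111.11100000.00000000.00000000
Count leading 1s
Prefix: /11


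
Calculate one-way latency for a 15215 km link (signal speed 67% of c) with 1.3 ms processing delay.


Speed = 0.67 * 3e5 km/s = 201000 km/s
Propagation delay = 15215 / 201000 = 0.0757 s = 75.6965 ms
Processing delay = 1.3 ms
Total one-way latency = 76.9965 ms


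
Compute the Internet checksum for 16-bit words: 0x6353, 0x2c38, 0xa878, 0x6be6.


Sum all words (with carry folding):
+ 0x6353 = 0x6353
+ 0x2c38 = 0x8f8b
+ 0xa878 = 0x3804
+ 0x6be6 = 0xa3ea
One's complement: ~0xa3ea
Checksum = 0x5c15


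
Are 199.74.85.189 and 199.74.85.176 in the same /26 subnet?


Mask: 255.255.255.192
199.74.85.189 AND mask = 199.74.85.128
199.74.85.176 AND mask = 199.74.85.128
Yes, same subnet (199.74.85.128)


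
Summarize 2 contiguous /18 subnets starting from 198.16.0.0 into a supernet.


Original prefix: /18
Number of subnets: 2 = 2^1
New prefix = 18 - 1 = 17
Supernet: 198.16.0.0/17


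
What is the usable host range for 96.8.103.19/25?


Network: 96.8.103.0
Broadcast: 96.8.103.127
First usable = network + 1
Last usable = broadcast - 1
Range: 96.8.103.1 to 96.8.103.126


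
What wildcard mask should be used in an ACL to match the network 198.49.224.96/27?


Subnet mask: 255.255.255.224
Wildcard = 255.255.255.255 - subnet mask
255 - 255 = 0
255 - 255 = 0
255 - 255 = 0
255 - 224 = 31
Wildcard: 0.0.0.31


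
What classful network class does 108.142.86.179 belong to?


First octet: 108
Binary: 01101100
0xxxxxxx -> Class A (1-126)
Class A, default mask 255.0.0.0 (/8)


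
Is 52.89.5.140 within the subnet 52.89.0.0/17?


Subnet network: 52.89.0.0
Test IP AND mask: 52.89.0.0
Yes, 52.89.5.140 is in 52.89.0.0/17


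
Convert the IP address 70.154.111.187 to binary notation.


70 = 01000110
154 = 10011010
111 = 01101111
187 = 10111011
Binary: 01000110.10011010.01101111.10111011


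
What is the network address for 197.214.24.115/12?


IP:   11000101.11010110.00011000.01110011
Mask: 11111111.11110000.00000000.00000000
AND operation:
Net:  11000101.11010000.00000000.00000000
Network: 197.208.0.0/12


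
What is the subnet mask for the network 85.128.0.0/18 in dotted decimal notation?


/18 means 18 network bits, 14 host bits
Binary: 11111111111111111100000000000000
Mask: 255.255.192.0


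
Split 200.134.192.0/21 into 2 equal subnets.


New prefix = 21 + 1 = 22
Each subnet has 1024 addresses
  200.134.192.0/22
  200.134.196.0/22
Subnets: 200.134.192.0/22, 200.134.196.0/22


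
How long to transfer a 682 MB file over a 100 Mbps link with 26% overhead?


Effective throughput = 100 * (1 - 26/100) = 74 Mbps
File size in Mb = 682 * 8 = 5456 Mb
Time = 5456 / 74
Time = 73.7297 seconds


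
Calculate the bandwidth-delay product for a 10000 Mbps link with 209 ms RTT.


BDP = bandwidth * RTT
= 10000 Mbps * 209 ms
= 10000 * 1e6 * 209 / 1000 bits
= 2090000000 bits
= 261250000 bytes
= 255126.9531 KB
BDP = 2090000000 bits (261250000 bytes)


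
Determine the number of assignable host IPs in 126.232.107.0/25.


Host bits = 32 - 25 = 7
Total addresses = 2^7 = 128
Usable = total - 2 (network and broadcast)
Usable hosts: 126


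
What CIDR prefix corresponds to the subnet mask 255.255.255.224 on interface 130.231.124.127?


Binary: 11111111.11111111.11111111.11100000
Count leading 1s
Prefix: /27


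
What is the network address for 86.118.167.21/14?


IP:   01010110.01110110.10100111.00010101
Mask: 11111111.11111100.00000000.00000000
AND operation:
Net:  01010110.01110100.00000000.00000000
Network: 86.116.0.0/14


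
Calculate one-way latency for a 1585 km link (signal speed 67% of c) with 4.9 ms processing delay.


Speed = 0.67 * 3e5 km/s = 201000 km/s
Propagation delay = 1585 / 201000 = 0.0079 s = 7.8856 ms
Processing delay = 4.9 ms
Total one-way latency = 12.7856 ms


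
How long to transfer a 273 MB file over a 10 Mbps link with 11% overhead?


Effective throughput = 10 * (1 - 11/100) = 8.9 Mbps
File size in Mb = 273 * 8 = 2184 Mb
Time = 2184 / 8.9
Time = 245.3933 seconds


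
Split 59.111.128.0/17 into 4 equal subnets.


New prefix = 17 + 2 = 19
Each subnet has 8192 addresses
  59.111.128.0/19
  59.111.160.0/19
  59.111.192.0/19
  59.111.224.0/19
Subnets: 59.111.128.0/19, 59.111.160.0/19, 59.111.192.0/19, 59.111.224.0/19


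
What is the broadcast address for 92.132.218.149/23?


Network: 92.132.218.0/23
Host bits = 9
Set all host bits to 1:
Broadcast: 92.132.219.255


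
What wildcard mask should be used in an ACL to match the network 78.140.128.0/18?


Subnet mask: 255.255.192.0
Wildcard = 255.255.255.255 - subnet mask
255 - 255 = 0
255 - 255 = 0
255 - 192 = 63
255 - 0 = 255
Wildcard: 0.0.63.255


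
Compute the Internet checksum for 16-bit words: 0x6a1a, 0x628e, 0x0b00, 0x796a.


Sum all words (with carry folding):
+ 0x6a1a = 0x6a1a
+ 0x628e = 0xcca8
+ 0x0b00 = 0xd7a8
+ 0x796a = 0x5113
One's complement: ~0x5113
Checksum = 0xaeec


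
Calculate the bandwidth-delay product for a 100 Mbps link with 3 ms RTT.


BDP = bandwidth * RTT
= 100 Mbps * 3 ms
= 100 * 1e6 * 3 / 1000 bits
= 300000 bits
= 37500 bytes
= 36.6211 KB
BDP = 300000 bits (37500 bytes)


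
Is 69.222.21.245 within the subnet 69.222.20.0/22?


Subnet network: 69.222.20.0
Test IP AND mask: 69.222.20.0
Yes, 69.222.21.245 is in 69.222.20.0/22


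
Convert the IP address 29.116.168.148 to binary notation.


29 = 00011101
116 = 01110100
168 = 10101000
148 = 10010100
Binary: 00011101.01110100.10101000.10010100


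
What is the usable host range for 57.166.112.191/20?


Network: 57.166.112.0
Broadcast: 57.166.127.255
First usable = network + 1
Last usable = broadcast - 1
Range: 57.166.112.1 to 57.166.127.254


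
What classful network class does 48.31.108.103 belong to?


First octet: 48
Binary: 00110000
0xxxxxxx -> Class A (1-126)
Class A, default mask 255.0.0.0 (/8)


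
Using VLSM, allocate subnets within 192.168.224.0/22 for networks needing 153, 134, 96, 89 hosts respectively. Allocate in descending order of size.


153 hosts -> /24 (254 usable): 192.168.224.0/24
134 hosts -> /24 (254 usable): 192.168.225.0/24
96 hosts -> /25 (126 usable): 192.168.226.0/25
89 hosts -> /25 (126 usable): 192.168.226.128/25
Allocation: 192.168.224.0/24 (153 hosts, 254 usable); 192.168.225.0/24 (134 hosts, 254 usable); 192.168.226.0/25 (96 hosts, 126 usable); 192.168.226.128/25 (89 hosts, 126 usable)


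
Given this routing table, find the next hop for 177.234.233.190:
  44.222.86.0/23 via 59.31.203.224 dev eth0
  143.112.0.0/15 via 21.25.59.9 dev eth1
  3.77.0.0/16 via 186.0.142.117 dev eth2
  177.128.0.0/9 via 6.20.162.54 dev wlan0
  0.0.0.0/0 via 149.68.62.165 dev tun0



Longest prefix match for 177.234.233.190:
  /23 44.222.86.0: no
  /15 143.112.0.0: no
  /16 3.77.0.0: no
  /9 177.128.0.0: MATCH
  /0 0.0.0.0: MATCH
Selected: next-hop 6.20.162.54 via wlan0 (matched /9)


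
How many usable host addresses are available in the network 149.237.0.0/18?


Host bits = 32 - 18 = 14
Total addresses = 2^14 = 16384
Usable = total - 2 (network and broadcast)
Usable hosts: 16382


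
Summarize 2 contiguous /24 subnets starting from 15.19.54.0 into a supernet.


Original prefix: /24
Number of subnets: 2 = 2^1
New prefix = 24 - 1 = 23
Supernet: 15.19.54.0/23


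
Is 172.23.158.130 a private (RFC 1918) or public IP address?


RFC 1918 private ranges:
  10.0.0.0/8 (10.0.0.0 - 10.255.255.255)
  172.16.0.0/12 (172.16.0.0 - 172.31.255.255)
  192.168.0.0/16 (192.168.0.0 - 192.168.255.255)
Private (in 172.16.0.0/12)


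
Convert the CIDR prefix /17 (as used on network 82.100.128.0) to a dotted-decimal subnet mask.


/17 means 17 network bits, 15 host bits
Binary: 11111111111111111000000000000000
Mask: 255.255.128.0


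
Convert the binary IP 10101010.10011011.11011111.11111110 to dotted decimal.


10101010 = 170
10011011 = 155
11011111 = 223
11111110 = 254
IP: 170.155.223.254


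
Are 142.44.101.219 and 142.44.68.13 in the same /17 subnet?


Mask: 255.255.128.0
142.44.101.219 AND mask = 142.44.0.0
142.44.68.13 AND mask = 142.44.0.0
Yes, same subnet (142.44.0.0)


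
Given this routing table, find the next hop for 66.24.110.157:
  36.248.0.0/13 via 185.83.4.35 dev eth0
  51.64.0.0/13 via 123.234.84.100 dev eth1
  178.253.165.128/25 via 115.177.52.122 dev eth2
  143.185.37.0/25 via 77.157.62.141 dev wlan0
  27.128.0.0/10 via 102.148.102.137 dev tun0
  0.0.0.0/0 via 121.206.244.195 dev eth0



Longest prefix match for 66.24.110.157:
  /13 36.248.0.0: no
  /13 51.64.0.0: no
  /25 178.253.165.128: no
  /25 143.185.37.0: no
  /10 27.128.0.0: no
  /0 0.0.0.0: MATCH
Selected: next-hop 121.206.244.195 via eth0 (matched /0)


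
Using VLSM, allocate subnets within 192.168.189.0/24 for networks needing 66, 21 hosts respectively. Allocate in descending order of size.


66 hosts -> /25 (126 usable): 192.168.189.0/25
21 hosts -> /27 (30 usable): 192.168.189.128/27
Allocation: 192.168.189.0/25 (66 hosts, 126 usable); 192.168.189.128/27 (21 hosts, 30 usable)


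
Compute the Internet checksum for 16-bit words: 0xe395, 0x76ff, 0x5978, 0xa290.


Sum all words (with carry folding):
+ 0xe395 = 0xe395
+ 0x76ff = 0x5a95
+ 0x5978 = 0xb40d
+ 0xa290 = 0x569e
One's complement: ~0x569e
Checksum = 0xa961


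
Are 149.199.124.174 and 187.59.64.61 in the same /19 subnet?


Mask: 255.255.224.0
149.199.124.174 AND mask = 149.199.96.0
187.59.64.61 AND mask = 187.59.64.0
No, different subnets (149.199.96.0 vs 187.59.64.0)


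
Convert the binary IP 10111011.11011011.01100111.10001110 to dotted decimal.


10111011 = 187
11011011 = 219
01100111 = 103
10001110 = 142
IP: 187.219.103.142


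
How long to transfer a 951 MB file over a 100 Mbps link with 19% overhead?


Effective throughput = 100 * (1 - 19/100) = 81 Mbps
File size in Mb = 951 * 8 = 7608 Mb
Time = 7608 / 81
Time = 93.9259 seconds


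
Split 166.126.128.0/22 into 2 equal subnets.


New prefix = 22 + 1 = 23
Each subnet has 512 addresses
  166.126.128.0/23
  166.126.130.0/23
Subnets: 166.126.128.0/23, 166.126.130.0/23


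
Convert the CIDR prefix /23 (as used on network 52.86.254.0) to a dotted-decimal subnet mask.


/23 means 23 network bits, 9 host bits
Binary: 11111111111111111111111000000000
Mask: 255.255.254.0


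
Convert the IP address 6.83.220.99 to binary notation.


6 = 00000110
83 = 01010011
220 = 11011100
99 = 01100011
Binary: 00000110.01010011.11011100.01100011


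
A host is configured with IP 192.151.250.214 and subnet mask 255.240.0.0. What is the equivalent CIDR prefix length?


Binary: 11111111.11110000.00000000.00000000
Count leading 1s
Prefix: /12


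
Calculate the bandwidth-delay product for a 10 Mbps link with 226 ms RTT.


BDP = bandwidth * RTT
= 10 Mbps * 226 ms
= 10 * 1e6 * 226 / 1000 bits
= 2260000 bits
= 282500 bytes
= 275.8789 KB
BDP = 2260000 bits (282500 bytes)


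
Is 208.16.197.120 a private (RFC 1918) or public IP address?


RFC 1918 private ranges:
  10.0.0.0/8 (10.0.0.0 - 10.255.255.255)
  172.16.0.0/12 (172.16.0.0 - 172.31.255.255)
  192.168.0.0/16 (192.168.0.0 - 192.168.255.255)
Public (not in any RFC 1918 range)


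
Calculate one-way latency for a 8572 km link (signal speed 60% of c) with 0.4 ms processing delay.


Speed = 0.6 * 3e5 km/s = 180000 km/s
Propagation delay = 8572 / 180000 = 0.0476 s = 47.6222 ms
Processing delay = 0.4 ms
Total one-way latency = 48.0222 ms


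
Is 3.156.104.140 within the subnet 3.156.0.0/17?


Subnet network: 3.156.0.0
Test IP AND mask: 3.156.0.0
Yes, 3.156.104.140 is in 3.156.0.0/17


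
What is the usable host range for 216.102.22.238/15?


Network: 216.102.0.0
Broadcast: 216.103.255.255
First usable = network + 1
Last usable = broadcast - 1
Range: 216.102.0.1 to 216.103.255.254


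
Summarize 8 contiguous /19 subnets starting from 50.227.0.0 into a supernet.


Original prefix: /19
Number of subnets: 8 = 2^3
New prefix = 19 - 3 = 16
Supernet: 50.227.0.0/16


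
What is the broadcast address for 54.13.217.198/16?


Network: 54.13.0.0/16
Host bits = 16
Set all host bits to 1:
Broadcast: 54.13.255.255


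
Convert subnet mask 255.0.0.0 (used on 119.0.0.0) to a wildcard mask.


Subnet mask: 255.0.0.0
Wildcard = 255.255.255.255 - subnet mask
255 - 255 = 0
255 - 0 = 255
255 - 0 = 255
255 - 0 = 255
Wildcard: 0.255.255.255


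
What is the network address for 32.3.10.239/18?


IP:   00100000.00000011.00001010.11101111
Mask: 11111111.11111111.11000000.00000000
AND operation:
Net:  00100000.00000011.00000000.00000000
Network: 32.3.0.0/18


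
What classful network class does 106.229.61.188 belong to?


First octet: 106
Binary: 01101010
0xxxxxxx -> Class A (1-126)
Class A, default mask 255.0.0.0 (/8)


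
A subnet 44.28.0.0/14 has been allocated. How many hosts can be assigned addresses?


Host bits = 32 - 14 = 18
Total addresses = 2^18 = 262144
Usable = total - 2 (network and broadcast)
Usable hosts: 262142


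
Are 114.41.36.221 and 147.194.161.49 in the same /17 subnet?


Mask: 255.255.128.0
114.41.36.221 AND mask = 114.41.0.0
147.194.161.49 AND mask = 147.194.128.0
No, different subnets (114.41.0.0 vs 147.194.128.0)


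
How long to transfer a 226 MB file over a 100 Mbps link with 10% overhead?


Effective throughput = 100 * (1 - 10/100) = 90 Mbps
File size in Mb = 226 * 8 = 1808 Mb
Time = 1808 / 90
Time = 20.0889 seconds


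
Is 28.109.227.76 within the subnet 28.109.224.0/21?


Subnet network: 28.109.224.0
Test IP AND mask: 28.109.224.0
Yes, 28.109.227.76 is in 28.109.224.0/21


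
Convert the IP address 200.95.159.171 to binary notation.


200 = 11001000
95 = 01011111
159 = 10011111
171 = 10101011
Binary: 11001000.01011111.10011111.10101011


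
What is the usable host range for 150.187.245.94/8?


Network: 150.0.0.0
Broadcast: 150.255.255.255
First usable = network + 1
Last usable = broadcast - 1
Range: 150.0.0.1 to 150.255.255.254


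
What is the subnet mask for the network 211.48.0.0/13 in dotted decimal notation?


/13 means 13 network bits, 19 host bits
Binary: 11111111111110000000000000000000
Mask: 255.248.0.0


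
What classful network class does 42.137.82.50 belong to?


First octet: 42
Binary: 00101010
0xxxxxxx -> Class A (1-126)
Class A, default mask 255.0.0.0 (/8)


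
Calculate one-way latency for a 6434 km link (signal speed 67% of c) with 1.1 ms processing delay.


Speed = 0.67 * 3e5 km/s = 201000 km/s
Propagation delay = 6434 / 201000 = 0.032 s = 32.01 ms
Processing delay = 1.1 ms
Total one-way latency = 33.11 ms


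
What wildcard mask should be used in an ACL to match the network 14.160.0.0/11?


Subnet mask: 255.224.0.0
Wildcard = 255.255.255.255 - subnet mask
255 - 255 = 0
255 - 224 = 31
255 - 0 = 255
255 - 0 = 255
Wildcard: 0.31.255.255


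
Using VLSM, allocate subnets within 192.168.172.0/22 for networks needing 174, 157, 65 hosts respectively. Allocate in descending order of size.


174 hosts -> /24 (254 usable): 192.168.172.0/24
157 hosts -> /24 (254 usable): 192.168.173.0/24
65 hosts -> /25 (126 usable): 192.168.174.0/25
Allocation: 192.168.172.0/24 (174 hosts, 254 usable); 192.168.173.0/24 (157 hosts, 254 usable); 192.168.174.0/25 (65 hosts, 126 usable)


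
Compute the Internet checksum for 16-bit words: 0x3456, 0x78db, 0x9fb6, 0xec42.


Sum all words (with carry folding):
+ 0x3456 = 0x3456
+ 0x78db = 0xad31
+ 0x9fb6 = 0x4ce8
+ 0xec42 = 0x392b
One's complement: ~0x392b
Checksum = 0xc6d4


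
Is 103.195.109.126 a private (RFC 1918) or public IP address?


RFC 1918 private ranges:
  10.0.0.0/8 (10.0.0.0 - 10.255.255.255)
  172.16.0.0/12 (172.16.0.0 - 172.31.255.255)
  192.168.0.0/16 (192.168.0.0 - 192.168.255.255)
Public (not in any RFC 1918 range)


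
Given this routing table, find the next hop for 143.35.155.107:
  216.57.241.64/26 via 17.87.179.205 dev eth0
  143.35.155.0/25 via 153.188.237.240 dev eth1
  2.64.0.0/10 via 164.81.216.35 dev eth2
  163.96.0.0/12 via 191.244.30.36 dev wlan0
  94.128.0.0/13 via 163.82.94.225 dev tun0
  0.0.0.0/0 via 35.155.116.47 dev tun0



Longest prefix match for 143.35.155.107:
  /26 216.57.241.64: no
  /25 143.35.155.0: MATCH
  /10 2.64.0.0: no
  /12 163.96.0.0: no
  /13 94.128.0.0: no
  /0 0.0.0.0: MATCH
Selected: next-hop 153.188.237.240 via eth1 (matched /25)


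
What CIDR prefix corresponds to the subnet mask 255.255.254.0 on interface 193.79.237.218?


Binary: 11111111.11111111.11111110.00000000
Count leading 1s
Prefix: /23


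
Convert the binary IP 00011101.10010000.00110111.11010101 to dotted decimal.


00011101 = 29
10010000 = 144
00110111 = 55
11010101 = 213
IP: 29.144.55.213


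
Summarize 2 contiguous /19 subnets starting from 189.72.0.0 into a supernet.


Original prefix: /19
Number of subnets: 2 = 2^1
New prefix = 19 - 1 = 18
Supernet: 189.72.0.0/18


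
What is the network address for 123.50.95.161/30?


IP:   01111011.00110010.01011111.10100001
Mask: 11111111.11111111.11111111.11111100
AND operation:
Net:  01111011.00110010.01011111.10100000
Network: 123.50.95.160/30


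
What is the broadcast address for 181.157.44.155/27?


Network: 181.157.44.128/27
Host bits = 5
Set all host bits to 1:
Broadcast: 181.157.44.159


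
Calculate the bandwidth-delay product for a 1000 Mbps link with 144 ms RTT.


BDP = bandwidth * RTT
= 1000 Mbps * 144 ms
= 1000 * 1e6 * 144 / 1000 bits
= 144000000 bits
= 18000000 bytes
= 17578.125 KB
BDP = 144000000 bits (18000000 bytes)


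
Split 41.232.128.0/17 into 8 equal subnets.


New prefix = 17 + 3 = 20
Each subnet has 4096 addresses
  41.232.128.0/20
  41.232.144.0/20
  41.232.160.0/20
  41.232.176.0/20
  41.232.192.0/20
  41.232.208.0/20
  41.232.224.0/20
  41.232.240.0/20
Subnets: 41.232.128.0/20, 41.232.144.0/20, 41.232.160.0/20, 41.232.176.0/20, 41.232.192.0/20, 41.232.208.0/20, 41.232.224.0/20, 41.232.240.0/20


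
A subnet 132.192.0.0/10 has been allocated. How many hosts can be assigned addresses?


Host bits = 32 - 10 = 22
Total addresses = 2^22 = 4194304
Usable = total - 2 (network and broadcast)
Usable hosts: 4194302


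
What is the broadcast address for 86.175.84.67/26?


Network: 86.175.84.64/26
Host bits = 6
Set all host bits to 1:
Broadcast: 86.175.84.127


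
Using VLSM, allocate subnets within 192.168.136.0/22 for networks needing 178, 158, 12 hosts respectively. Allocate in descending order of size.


178 hosts -> /24 (254 usable): 192.168.136.0/24
158 hosts -> /24 (254 usable): 192.168.137.0/24
12 hosts -> /28 (14 usable): 192.168.138.0/28
Allocation: 192.168.136.0/24 (178 hosts, 254 usable); 192.168.137.0/24 (158 hosts, 254 usable); 192.168.138.0/28 (12 hosts, 14 usable)


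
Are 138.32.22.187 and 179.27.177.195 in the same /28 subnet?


Mask: 255.255.255.240
138.32.22.187 AND mask = 138.32.22.176
179.27.177.195 AND mask = 179.27.177.192
No, different subnets (138.32.22.176 vs 179.27.177.192)


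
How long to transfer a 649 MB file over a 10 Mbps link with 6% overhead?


Effective throughput = 10 * (1 - 6/100) = 9.4 Mbps
File size in Mb = 649 * 8 = 5192 Mb
Time = 5192 / 9.4
Time = 552.3404 seconds


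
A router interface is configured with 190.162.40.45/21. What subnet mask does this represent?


/21 means 21 network bits, 11 host bits
Binary: 11111111111111111111100000000000
Mask: 255.255.248.0


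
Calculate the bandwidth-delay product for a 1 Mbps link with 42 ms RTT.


BDP = bandwidth * RTT
= 1 Mbps * 42 ms
= 1 * 1e6 * 42 / 1000 bits
= 42000 bits
= 5250 bytes
= 5.127 KB
BDP = 42000 bits (5250 bytes)
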